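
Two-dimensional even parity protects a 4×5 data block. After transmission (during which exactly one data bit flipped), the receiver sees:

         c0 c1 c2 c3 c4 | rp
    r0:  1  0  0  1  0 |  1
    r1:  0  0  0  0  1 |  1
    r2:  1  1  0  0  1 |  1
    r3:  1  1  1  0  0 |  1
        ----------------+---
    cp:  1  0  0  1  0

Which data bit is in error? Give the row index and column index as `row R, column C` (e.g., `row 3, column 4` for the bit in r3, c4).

row 0, column 2

Recompute each row's even parity and compare to rp:
  r0: data parity 0, sent rp 1 → mismatch
  r1: data parity 1, sent rp 1 → ok
  r2: data parity 1, sent rp 1 → ok
  r3: data parity 1, sent rp 1 → ok
Recompute each column's even parity and compare to cp:
  c0: data parity 1, sent cp 1 → ok
  c1: data parity 0, sent cp 0 → ok
  c2: data parity 1, sent cp 0 → mismatch
  c3: data parity 1, sent cp 1 → ok
  c4: data parity 0, sent cp 0 → ok
Exactly one row (r0) and one column (c2) fail → the flipped bit is at their intersection.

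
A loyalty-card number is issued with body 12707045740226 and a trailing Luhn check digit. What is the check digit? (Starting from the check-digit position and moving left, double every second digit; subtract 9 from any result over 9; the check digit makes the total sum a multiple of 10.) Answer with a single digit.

2

Partial digits right→left: 6 2 2 0 4 7 5 4 0 7 0 7 2 1
Double every second digit counting from the check-digit position (so the 1st, 3rd, 5th, ... of the partial from the right).
  doubled (with −9 where >9): 3 4 8 1 0 0 4 → sum 20
  kept as-is: 2 0 7 4 7 7 1 → sum 28
Total = 20 + 28 = 48.
Check digit = (10 − (48 mod 10)) mod 10 = 2.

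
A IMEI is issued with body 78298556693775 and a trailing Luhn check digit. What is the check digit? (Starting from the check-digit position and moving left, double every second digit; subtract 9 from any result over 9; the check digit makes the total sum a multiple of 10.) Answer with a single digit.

Partial digits right→left: 5 7 7 3 9 6 6 5 5 8 9 2 8 7
Double every second digit counting from the check-digit position (so the 1st, 3rd, 5th, ... of the partial from the right).
  doubled (with −9 where >9): 1 5 9 3 1 9 7 → sum 35
  kept as-is: 7 3 6 5 8 2 7 → sum 38
Total = 35 + 38 = 73.
Check digit = (10 − (73 mod 10)) mod 10 = 7.

7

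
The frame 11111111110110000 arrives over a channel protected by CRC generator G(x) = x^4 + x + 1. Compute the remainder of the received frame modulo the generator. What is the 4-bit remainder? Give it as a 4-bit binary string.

0000

Modulo-2 division of 11111111110110000 by 10011:
  pos 0: 11111 XOR 10011 = 01100
  pos 1: 11001 XOR 10011 = 01010
  pos 2: 10101 XOR 10011 = 00110
  pos 4: 11011 XOR 10011 = 01000
  pos 5: 10001 XOR 10011 = 00010
  pos 8: 10011 XOR 10011 = 00000
Remainder = 0000 (zero — the frame passes the CRC check).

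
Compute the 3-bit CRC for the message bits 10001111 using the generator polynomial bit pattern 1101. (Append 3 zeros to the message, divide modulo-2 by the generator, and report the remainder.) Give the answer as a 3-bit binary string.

010

Append 3 zeros: 10001111000. Divide by 1101 (XOR where the leading bit is 1):
  pos 0: 1000 XOR 1101 = 0101
  pos 1: 1011 XOR 1101 = 0110
  pos 2: 1101 XOR 1101 = 0000
  pos 6: 1100 XOR 1101 = 0001
Remainder (last 3 bits) = 010. This is the CRC / FCS.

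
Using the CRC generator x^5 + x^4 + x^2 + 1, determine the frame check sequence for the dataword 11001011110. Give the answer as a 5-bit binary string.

01110

Append 5 zeros: 1100101111000000. Divide by 110101 (XOR where the leading bit is 1):
  pos 0: 110010 XOR 110101 = 000111
  pos 3: 111111 XOR 110101 = 001010
  pos 5: 101010 XOR 110101 = 011111
  pos 6: 111110 XOR 110101 = 001011
  pos 8: 101100 XOR 110101 = 011001
  pos 9: 110010 XOR 110101 = 000111
Remainder (last 5 bits) = 01110. This is the CRC / FCS.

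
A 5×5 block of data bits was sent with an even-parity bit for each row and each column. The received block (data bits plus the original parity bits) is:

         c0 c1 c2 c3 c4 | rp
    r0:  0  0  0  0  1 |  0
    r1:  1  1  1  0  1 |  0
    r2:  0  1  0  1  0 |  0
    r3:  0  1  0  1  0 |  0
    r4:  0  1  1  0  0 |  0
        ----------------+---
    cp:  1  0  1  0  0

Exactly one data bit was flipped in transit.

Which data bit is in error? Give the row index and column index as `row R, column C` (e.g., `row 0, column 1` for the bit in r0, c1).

Recompute each row's even parity and compare to rp:
  r0: data parity 1, sent rp 0 → mismatch
  r1: data parity 0, sent rp 0 → ok
  r2: data parity 0, sent rp 0 → ok
  r3: data parity 0, sent rp 0 → ok
  r4: data parity 0, sent rp 0 → ok
Recompute each column's even parity and compare to cp:
  c0: data parity 1, sent cp 1 → ok
  c1: data parity 0, sent cp 0 → ok
  c2: data parity 0, sent cp 1 → mismatch
  c3: data parity 0, sent cp 0 → ok
  c4: data parity 0, sent cp 0 → ok
Exactly one row (r0) and one column (c2) fail → the flipped bit is at their intersection.

row 0, column 2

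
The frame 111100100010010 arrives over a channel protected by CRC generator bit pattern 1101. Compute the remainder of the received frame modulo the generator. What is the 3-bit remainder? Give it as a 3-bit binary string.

Modulo-2 division of 111100100010010 by 1101:
  pos 0: 1111 XOR 1101 = 0010
  pos 2: 1000 XOR 1101 = 0101
  pos 3: 1011 XOR 1101 = 0110
  pos 4: 1100 XOR 1101 = 0001
  pos 7: 1001 XOR 1101 = 0100
  pos 8: 1000 XOR 1101 = 0101
  pos 9: 1010 XOR 1101 = 0111
  pos 10: 1111 XOR 1101 = 0010
Remainder = 100 (nonzero — an error is detected).

100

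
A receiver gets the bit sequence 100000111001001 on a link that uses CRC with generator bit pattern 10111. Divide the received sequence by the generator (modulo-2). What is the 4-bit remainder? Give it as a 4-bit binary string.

Modulo-2 division of 100000111001001 by 10111:
  pos 0: 10000 XOR 10111 = 00111
  pos 2: 11101 XOR 10111 = 01010
  pos 3: 10101 XOR 10111 = 00010
  pos 6: 10100 XOR 10111 = 00011
  pos 9: 11100 XOR 10111 = 01011
  pos 10: 10111 XOR 10111 = 00000
Remainder = 0000 (zero — the frame passes the CRC check).

0000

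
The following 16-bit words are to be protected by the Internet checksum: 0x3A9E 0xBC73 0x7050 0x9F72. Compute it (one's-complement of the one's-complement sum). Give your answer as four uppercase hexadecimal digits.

One's-complement addition (fold any carry out of bit 15 back into bit 0):
  0x3A9E + 0xBC73 = 0x0F711
  0xF711 + 0x7050 = 0x16761 → wrap carry → 0x6762
  0x6762 + 0x9F72 = 0x106D4 → wrap carry → 0x06D5
One's-complement sum = 0x06D5.
Checksum = ~0x06D5 & 0xFFFF = 0xF92A.

F92A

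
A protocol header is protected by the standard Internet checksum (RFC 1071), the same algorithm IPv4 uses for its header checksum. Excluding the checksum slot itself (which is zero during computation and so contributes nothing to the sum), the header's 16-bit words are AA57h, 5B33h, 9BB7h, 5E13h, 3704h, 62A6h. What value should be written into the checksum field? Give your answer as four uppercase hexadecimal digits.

66FF

One's-complement addition (fold any carry out of bit 15 back into bit 0):
  0xAA57 + 0x5B33 = 0x1058A → wrap carry → 0x058B
  0x058B + 0x9BB7 = 0x0A142
  0xA142 + 0x5E13 = 0x0FF55
  0xFF55 + 0x3704 = 0x13659 → wrap carry → 0x365A
  0x365A + 0x62A6 = 0x09900
One's-complement sum = 0x9900.
Checksum = ~0x9900 & 0xFFFF = 0x66FF.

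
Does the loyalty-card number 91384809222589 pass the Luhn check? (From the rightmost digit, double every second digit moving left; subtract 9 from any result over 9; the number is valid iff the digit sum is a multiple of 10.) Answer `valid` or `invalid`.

From the right, keep odd positions and double even positions (subtract 9 from any doubled value over 9):
  doubled (positions 2,4,...): 7 4 4 0 8 6 9 → sum 38
  kept (positions 1,3,...): 9 5 2 9 8 8 1 → sum 42
Total = 80.
80 mod 10 = 0, so the number is valid.

valid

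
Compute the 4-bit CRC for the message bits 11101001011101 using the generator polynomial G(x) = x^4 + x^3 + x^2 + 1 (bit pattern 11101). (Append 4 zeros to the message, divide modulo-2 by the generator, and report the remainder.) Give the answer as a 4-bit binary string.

Append 4 zeros: 111010010111010000. Divide by 11101 (XOR where the leading bit is 1):
  pos 0: 11101 XOR 11101 = 00000
  pos 7: 10111 XOR 11101 = 01010
  pos 8: 10100 XOR 11101 = 01001
  pos 9: 10011 XOR 11101 = 01110
  pos 10: 11100 XOR 11101 = 00001
Remainder (last 4 bits) = 1000. This is the CRC / FCS.

1000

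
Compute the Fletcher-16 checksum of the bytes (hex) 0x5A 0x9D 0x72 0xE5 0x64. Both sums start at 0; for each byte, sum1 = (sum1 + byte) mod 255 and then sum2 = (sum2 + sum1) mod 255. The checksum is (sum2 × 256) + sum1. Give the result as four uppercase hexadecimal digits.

C1B4

Running sums (mod 255):
  after byte 0 (0x5A): sum1=90, sum2=90
  after byte 1 (0x9D): sum1=247, sum2=82
  after byte 2 (0x72): sum1=106, sum2=188
  after byte 3 (0xE5): sum1=80, sum2=13
  after byte 4 (0x64): sum1=180, sum2=193
Checksum = sum2·256 + sum1 = 193·256 + 180 = 49588 = 0xC1B4.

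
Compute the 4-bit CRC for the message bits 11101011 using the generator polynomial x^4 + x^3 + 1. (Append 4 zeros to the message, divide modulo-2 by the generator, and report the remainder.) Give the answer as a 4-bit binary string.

0111

Append 4 zeros: 111010110000. Divide by 11001 (XOR where the leading bit is 1):
  pos 0: 11101 XOR 11001 = 00100
  pos 2: 10001 XOR 11001 = 01000
  pos 3: 10001 XOR 11001 = 01000
  pos 4: 10000 XOR 11001 = 01001
  pos 5: 10010 XOR 11001 = 01011
  pos 6: 10110 XOR 11001 = 01111
  pos 7: 11110 XOR 11001 = 00111
Remainder (last 4 bits) = 0111. This is the CRC / FCS.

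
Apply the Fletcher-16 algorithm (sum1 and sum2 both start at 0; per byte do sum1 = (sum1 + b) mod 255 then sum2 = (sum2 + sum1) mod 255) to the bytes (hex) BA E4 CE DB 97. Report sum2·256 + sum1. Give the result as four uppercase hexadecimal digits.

F4E1

Running sums (mod 255):
  after byte 0 (BA): sum1=186, sum2=186
  after byte 1 (E4): sum1=159, sum2=90
  after byte 2 (CE): sum1=110, sum2=200
  after byte 3 (DB): sum1=74, sum2=19
  after byte 4 (97): sum1=225, sum2=244
Checksum = sum2·256 + sum1 = 244·256 + 225 = 62689 = 0xF4E1.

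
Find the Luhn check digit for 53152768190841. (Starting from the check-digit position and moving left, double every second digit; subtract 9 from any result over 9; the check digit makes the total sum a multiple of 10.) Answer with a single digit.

Partial digits right→left: 1 4 8 0 9 1 8 6 7 2 5 1 3 5
Double every second digit counting from the check-digit position (so the 1st, 3rd, 5th, ... of the partial from the right).
  doubled (with −9 where >9): 2 7 9 7 5 1 6 → sum 37
  kept as-is: 4 0 1 6 2 1 5 → sum 19
Total = 37 + 19 = 56.
Check digit = (10 − (56 mod 10)) mod 10 = 4.

4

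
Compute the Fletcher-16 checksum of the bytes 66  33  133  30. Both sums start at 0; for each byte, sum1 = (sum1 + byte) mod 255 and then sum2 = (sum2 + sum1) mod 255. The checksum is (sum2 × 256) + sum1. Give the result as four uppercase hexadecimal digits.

Running sums (mod 255):
  after byte 0 (66): sum1=66, sum2=66
  after byte 1 (33): sum1=99, sum2=165
  after byte 2 (133): sum1=232, sum2=142
  after byte 3 (30): sum1=7, sum2=149
Checksum = sum2·256 + sum1 = 149·256 + 7 = 38151 = 0x9507.

9507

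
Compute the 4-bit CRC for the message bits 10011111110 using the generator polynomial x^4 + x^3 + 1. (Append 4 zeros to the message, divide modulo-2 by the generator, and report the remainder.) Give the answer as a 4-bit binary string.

Append 4 zeros: 100111111100000. Divide by 11001 (XOR where the leading bit is 1):
  pos 0: 10011 XOR 11001 = 01010
  pos 1: 10101 XOR 11001 = 01100
  pos 2: 11001 XOR 11001 = 00000
  pos 7: 11100 XOR 11001 = 00101
  pos 9: 10100 XOR 11001 = 01101
  pos 10: 11010 XOR 11001 = 00011
Remainder (last 4 bits) = 0011. This is the CRC / FCS.

0011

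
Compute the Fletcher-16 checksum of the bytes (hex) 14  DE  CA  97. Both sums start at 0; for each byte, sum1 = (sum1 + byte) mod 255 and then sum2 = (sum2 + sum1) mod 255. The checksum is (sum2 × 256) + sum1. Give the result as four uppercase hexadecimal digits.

1A55

Running sums (mod 255):
  after byte 0 (14): sum1=20, sum2=20
  after byte 1 (DE): sum1=242, sum2=7
  after byte 2 (CA): sum1=189, sum2=196
  after byte 3 (97): sum1=85, sum2=26
Checksum = sum2·256 + sum1 = 26·256 + 85 = 6741 = 0x1A55.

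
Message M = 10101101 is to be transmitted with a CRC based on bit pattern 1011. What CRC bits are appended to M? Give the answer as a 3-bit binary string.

000

Append 3 zeros: 10101101000. Divide by 1011 (XOR where the leading bit is 1):
  pos 0: 1010 XOR 1011 = 0001
  pos 3: 1110 XOR 1011 = 0101
  pos 4: 1011 XOR 1011 = 0000
Remainder (last 3 bits) = 000. This is the CRC / FCS.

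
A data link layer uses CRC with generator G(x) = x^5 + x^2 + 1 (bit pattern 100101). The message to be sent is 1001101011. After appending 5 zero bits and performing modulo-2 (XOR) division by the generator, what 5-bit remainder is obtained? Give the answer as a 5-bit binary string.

Append 5 zeros: 100110101100000. Divide by 100101 (XOR where the leading bit is 1):
  pos 0: 100110 XOR 100101 = 000011
  pos 4: 111011 XOR 100101 = 011110
  pos 5: 111100 XOR 100101 = 011001
  pos 6: 110010 XOR 100101 = 010111
  pos 7: 101110 XOR 100101 = 001011
  pos 9: 101100 XOR 100101 = 001001
Remainder (last 5 bits) = 01001. This is the CRC / FCS.

01001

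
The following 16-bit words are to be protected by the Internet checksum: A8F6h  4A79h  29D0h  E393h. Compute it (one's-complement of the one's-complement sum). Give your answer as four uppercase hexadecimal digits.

FF2B

One's-complement addition (fold any carry out of bit 15 back into bit 0):
  0xA8F6 + 0x4A79 = 0x0F36F
  0xF36F + 0x29D0 = 0x11D3F → wrap carry → 0x1D40
  0x1D40 + 0xE393 = 0x100D3 → wrap carry → 0x00D4
One's-complement sum = 0x00D4.
Checksum = ~0x00D4 & 0xFFFF = 0xFF2B.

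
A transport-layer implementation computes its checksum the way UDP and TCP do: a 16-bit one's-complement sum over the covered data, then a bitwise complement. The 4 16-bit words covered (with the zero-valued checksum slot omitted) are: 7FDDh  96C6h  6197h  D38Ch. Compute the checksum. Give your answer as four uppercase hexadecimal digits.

One's-complement addition (fold any carry out of bit 15 back into bit 0):
  0x7FDD + 0x96C6 = 0x116A3 → wrap carry → 0x16A4
  0x16A4 + 0x6197 = 0x0783B
  0x783B + 0xD38C = 0x14BC7 → wrap carry → 0x4BC8
One's-complement sum = 0x4BC8.
Checksum = ~0x4BC8 & 0xFFFF = 0xB437.

B437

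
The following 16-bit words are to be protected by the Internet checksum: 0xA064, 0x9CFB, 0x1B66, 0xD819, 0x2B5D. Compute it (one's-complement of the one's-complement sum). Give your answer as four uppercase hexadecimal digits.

One's-complement addition (fold any carry out of bit 15 back into bit 0):
  0xA064 + 0x9CFB = 0x13D5F → wrap carry → 0x3D60
  0x3D60 + 0x1B66 = 0x058C6
  0x58C6 + 0xD819 = 0x130DF → wrap carry → 0x30E0
  0x30E0 + 0x2B5D = 0x05C3D
One's-complement sum = 0x5C3D.
Checksum = ~0x5C3D & 0xFFFF = 0xA3C2.

A3C2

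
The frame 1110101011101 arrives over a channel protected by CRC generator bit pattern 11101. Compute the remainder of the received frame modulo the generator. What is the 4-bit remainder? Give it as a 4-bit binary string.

1110

Modulo-2 division of 1110101011101 by 11101:
  pos 0: 11101 XOR 11101 = 00000
  pos 6: 10111 XOR 11101 = 01010
  pos 7: 10100 XOR 11101 = 01001
  pos 8: 10011 XOR 11101 = 01110
Remainder = 1110 (nonzero — an error is detected).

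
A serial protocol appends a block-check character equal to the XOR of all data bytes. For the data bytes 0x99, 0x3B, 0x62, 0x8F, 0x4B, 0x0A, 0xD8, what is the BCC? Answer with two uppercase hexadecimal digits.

D6

XOR the bytes together:
  start with 0x99
  0x99 ⊕ 0x3B = 0xA2
  0xA2 ⊕ 0x62 = 0xC0
  0xC0 ⊕ 0x8F = 0x4F
  0x4F ⊕ 0x4B = 0x04
  0x04 ⊕ 0x0A = 0x0E
  0x0E ⊕ 0xD8 = 0xD6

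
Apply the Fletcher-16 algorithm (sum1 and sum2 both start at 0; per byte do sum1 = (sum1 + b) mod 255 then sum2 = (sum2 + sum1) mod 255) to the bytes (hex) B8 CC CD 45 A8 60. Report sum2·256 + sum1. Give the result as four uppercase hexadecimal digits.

0DA1

Running sums (mod 255):
  after byte 0 (B8): sum1=184, sum2=184
  after byte 1 (CC): sum1=133, sum2=62
  after byte 2 (CD): sum1=83, sum2=145
  after byte 3 (45): sum1=152, sum2=42
  after byte 4 (A8): sum1=65, sum2=107
  after byte 5 (60): sum1=161, sum2=13
Checksum = sum2·256 + sum1 = 13·256 + 161 = 3489 = 0x0DA1.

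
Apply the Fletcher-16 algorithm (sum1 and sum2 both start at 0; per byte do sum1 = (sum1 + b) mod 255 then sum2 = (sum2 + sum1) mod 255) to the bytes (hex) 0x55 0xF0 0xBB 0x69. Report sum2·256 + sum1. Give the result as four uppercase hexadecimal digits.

096B

Running sums (mod 255):
  after byte 0 (0x55): sum1=85, sum2=85
  after byte 1 (0xF0): sum1=70, sum2=155
  after byte 2 (0xBB): sum1=2, sum2=157
  after byte 3 (0x69): sum1=107, sum2=9
Checksum = sum2·256 + sum1 = 9·256 + 107 = 2411 = 0x096B.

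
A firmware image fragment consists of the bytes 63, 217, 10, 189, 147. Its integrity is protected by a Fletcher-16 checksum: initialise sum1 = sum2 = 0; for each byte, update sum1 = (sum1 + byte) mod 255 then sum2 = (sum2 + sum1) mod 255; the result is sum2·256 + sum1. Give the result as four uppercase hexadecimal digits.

D074

Running sums (mod 255):
  after byte 0 (63): sum1=63, sum2=63
  after byte 1 (217): sum1=25, sum2=88
  after byte 2 (10): sum1=35, sum2=123
  after byte 3 (189): sum1=224, sum2=92
  after byte 4 (147): sum1=116, sum2=208
Checksum = sum2·256 + sum1 = 208·256 + 116 = 53364 = 0xD074.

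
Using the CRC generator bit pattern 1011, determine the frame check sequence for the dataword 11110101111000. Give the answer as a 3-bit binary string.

110

Append 3 zeros: 11110101111000000. Divide by 1011 (XOR where the leading bit is 1):
  pos 0: 1111 XOR 1011 = 0100
  pos 1: 1000 XOR 1011 = 0011
  pos 3: 1110 XOR 1011 = 0101
  pos 4: 1011 XOR 1011 = 0000
  pos 8: 1110 XOR 1011 = 0101
  pos 9: 1010 XOR 1011 = 0001
  pos 12: 1000 XOR 1011 = 0011
Remainder (last 3 bits) = 110. This is the CRC / FCS.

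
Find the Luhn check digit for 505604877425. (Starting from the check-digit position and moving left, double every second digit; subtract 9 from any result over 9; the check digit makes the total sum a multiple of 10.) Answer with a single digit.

Partial digits right→left: 5 2 4 7 7 8 4 0 6 5 0 5
Double every second digit counting from the check-digit position (so the 1st, 3rd, 5th, ... of the partial from the right).
  doubled (with −9 where >9): 1 8 5 8 3 0 → sum 25
  kept as-is: 2 7 8 0 5 5 → sum 27
Total = 25 + 27 = 52.
Check digit = (10 − (52 mod 10)) mod 10 = 8.

8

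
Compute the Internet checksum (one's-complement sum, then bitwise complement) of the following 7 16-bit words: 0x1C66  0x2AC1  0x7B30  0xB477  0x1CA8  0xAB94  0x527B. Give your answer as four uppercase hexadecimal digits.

6E78

One's-complement addition (fold any carry out of bit 15 back into bit 0):
  0x1C66 + 0x2AC1 = 0x04727
  0x4727 + 0x7B30 = 0x0C257
  0xC257 + 0xB477 = 0x176CE → wrap carry → 0x76CF
  0x76CF + 0x1CA8 = 0x09377
  0x9377 + 0xAB94 = 0x13F0B → wrap carry → 0x3F0C
  0x3F0C + 0x527B = 0x09187
One's-complement sum = 0x9187.
Checksum = ~0x9187 & 0xFFFF = 0x6E78.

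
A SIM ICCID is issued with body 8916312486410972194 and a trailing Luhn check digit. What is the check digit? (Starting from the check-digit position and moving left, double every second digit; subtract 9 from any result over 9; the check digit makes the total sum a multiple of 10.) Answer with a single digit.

Partial digits right→left: 4 9 1 2 7 9 0 1 4 6 8 4 2 1 3 6 1 9 8
Double every second digit counting from the check-digit position (so the 1st, 3rd, 5th, ... of the partial from the right).
  doubled (with −9 where >9): 8 2 5 0 8 7 4 6 2 7 → sum 49
  kept as-is: 9 2 9 1 6 4 1 6 9 → sum 47
Total = 49 + 47 = 96.
Check digit = (10 − (96 mod 10)) mod 10 = 4.

4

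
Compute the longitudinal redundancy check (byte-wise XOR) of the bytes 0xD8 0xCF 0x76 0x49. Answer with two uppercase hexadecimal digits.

28

XOR the bytes together:
  start with 0xD8
  0xD8 ⊕ 0xCF = 0x17
  0x17 ⊕ 0x76 = 0x61
  0x61 ⊕ 0x49 = 0x28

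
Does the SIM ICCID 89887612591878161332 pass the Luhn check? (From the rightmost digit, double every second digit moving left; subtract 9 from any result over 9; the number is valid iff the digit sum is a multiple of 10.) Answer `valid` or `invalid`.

From the right, keep odd positions and double even positions (subtract 9 from any doubled value over 9):
  doubled (positions 2,4,...): 6 2 2 5 2 1 2 5 7 7 → sum 39
  kept (positions 1,3,...): 2 3 6 8 8 9 2 6 8 9 → sum 61
Total = 100.
100 mod 10 = 0, so the number is valid.

valid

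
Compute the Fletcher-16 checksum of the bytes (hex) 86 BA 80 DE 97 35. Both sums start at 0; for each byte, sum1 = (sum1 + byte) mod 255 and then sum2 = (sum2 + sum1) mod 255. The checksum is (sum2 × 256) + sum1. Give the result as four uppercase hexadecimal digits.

CF6D

Running sums (mod 255):
  after byte 0 (86): sum1=134, sum2=134
  after byte 1 (BA): sum1=65, sum2=199
  after byte 2 (80): sum1=193, sum2=137
  after byte 3 (DE): sum1=160, sum2=42
  after byte 4 (97): sum1=56, sum2=98
  after byte 5 (35): sum1=109, sum2=207
Checksum = sum2·256 + sum1 = 207·256 + 109 = 53101 = 0xCF6D.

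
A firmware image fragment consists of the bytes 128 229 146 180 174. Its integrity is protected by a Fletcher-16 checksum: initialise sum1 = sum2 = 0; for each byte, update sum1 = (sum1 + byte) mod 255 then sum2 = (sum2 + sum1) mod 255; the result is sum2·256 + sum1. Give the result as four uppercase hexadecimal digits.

Running sums (mod 255):
  after byte 0 (128): sum1=128, sum2=128
  after byte 1 (229): sum1=102, sum2=230
  after byte 2 (146): sum1=248, sum2=223
  after byte 3 (180): sum1=173, sum2=141
  after byte 4 (174): sum1=92, sum2=233
Checksum = sum2·256 + sum1 = 233·256 + 92 = 59740 = 0xE95C.

E95C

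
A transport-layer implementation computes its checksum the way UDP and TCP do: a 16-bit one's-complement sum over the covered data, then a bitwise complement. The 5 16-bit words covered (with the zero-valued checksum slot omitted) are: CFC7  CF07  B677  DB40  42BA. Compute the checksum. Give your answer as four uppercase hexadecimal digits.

One's-complement addition (fold any carry out of bit 15 back into bit 0):
  0xCFC7 + 0xCF07 = 0x19ECE → wrap carry → 0x9ECF
  0x9ECF + 0xB677 = 0x15546 → wrap carry → 0x5547
  0x5547 + 0xDB40 = 0x13087 → wrap carry → 0x3088
  0x3088 + 0x42BA = 0x07342
One's-complement sum = 0x7342.
Checksum = ~0x7342 & 0xFFFF = 0x8CBD.

8CBD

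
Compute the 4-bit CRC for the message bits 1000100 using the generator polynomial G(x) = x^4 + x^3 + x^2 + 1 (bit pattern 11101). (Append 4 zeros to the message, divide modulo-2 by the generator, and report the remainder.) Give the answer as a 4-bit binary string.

0110

Append 4 zeros: 10001000000. Divide by 11101 (XOR where the leading bit is 1):
  pos 0: 10001 XOR 11101 = 01100
  pos 1: 11000 XOR 11101 = 00101
  pos 3: 10100 XOR 11101 = 01001
  pos 4: 10010 XOR 11101 = 01111
  pos 5: 11110 XOR 11101 = 00011
Remainder (last 4 bits) = 0110. This is the CRC / FCS.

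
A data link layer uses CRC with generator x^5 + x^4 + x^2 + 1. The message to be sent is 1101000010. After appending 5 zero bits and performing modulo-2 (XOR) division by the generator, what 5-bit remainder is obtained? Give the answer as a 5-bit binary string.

Append 5 zeros: 110100001000000. Divide by 110101 (XOR where the leading bit is 1):
  pos 0: 110100 XOR 110101 = 000001
  pos 5: 100100 XOR 110101 = 010001
  pos 6: 100010 XOR 110101 = 010111
  pos 7: 101110 XOR 110101 = 011011
  pos 8: 110110 XOR 110101 = 000011
Remainder (last 5 bits) = 00110. This is the CRC / FCS.

00110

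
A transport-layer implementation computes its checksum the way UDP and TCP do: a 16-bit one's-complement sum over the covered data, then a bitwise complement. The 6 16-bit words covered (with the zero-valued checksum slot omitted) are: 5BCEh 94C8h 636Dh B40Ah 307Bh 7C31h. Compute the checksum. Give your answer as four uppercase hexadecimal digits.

One's-complement addition (fold any carry out of bit 15 back into bit 0):
  0x5BCE + 0x94C8 = 0x0F096
  0xF096 + 0x636D = 0x15403 → wrap carry → 0x5404
  0x5404 + 0xB40A = 0x1080E → wrap carry → 0x080F
  0x080F + 0x307B = 0x0388A
  0x388A + 0x7C31 = 0x0B4BB
One's-complement sum = 0xB4BB.
Checksum = ~0xB4BB & 0xFFFF = 0x4B44.

4B44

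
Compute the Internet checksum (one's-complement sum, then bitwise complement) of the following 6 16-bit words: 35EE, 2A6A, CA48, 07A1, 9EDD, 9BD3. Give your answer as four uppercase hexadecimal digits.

930C

One's-complement addition (fold any carry out of bit 15 back into bit 0):
  0x35EE + 0x2A6A = 0x06058
  0x6058 + 0xCA48 = 0x12AA0 → wrap carry → 0x2AA1
  0x2AA1 + 0x07A1 = 0x03242
  0x3242 + 0x9EDD = 0x0D11F
  0xD11F + 0x9BD3 = 0x16CF2 → wrap carry → 0x6CF3
One's-complement sum = 0x6CF3.
Checksum = ~0x6CF3 & 0xFFFF = 0x930C.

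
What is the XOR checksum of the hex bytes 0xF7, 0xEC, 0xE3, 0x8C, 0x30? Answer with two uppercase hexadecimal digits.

XOR the bytes together:
  start with 0xF7
  0xF7 ⊕ 0xEC = 0x1B
  0x1B ⊕ 0xE3 = 0xF8
  0xF8 ⊕ 0x8C = 0x74
  0x74 ⊕ 0x30 = 0x44

44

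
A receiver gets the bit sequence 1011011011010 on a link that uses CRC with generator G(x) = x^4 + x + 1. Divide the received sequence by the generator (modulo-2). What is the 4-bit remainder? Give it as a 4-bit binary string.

1100

Modulo-2 division of 1011011011010 by 10011:
  pos 0: 10110 XOR 10011 = 00101
  pos 2: 10111 XOR 10011 = 00100
  pos 4: 10001 XOR 10011 = 00010
  pos 7: 10101 XOR 10011 = 00110
Remainder = 1100 (nonzero — an error is detected).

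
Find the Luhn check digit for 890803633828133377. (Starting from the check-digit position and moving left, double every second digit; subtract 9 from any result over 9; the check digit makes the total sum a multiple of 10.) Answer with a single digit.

1

Partial digits right→left: 7 7 3 3 3 1 8 2 8 3 3 6 3 0 8 0 9 8
Double every second digit counting from the check-digit position (so the 1st, 3rd, 5th, ... of the partial from the right).
  doubled (with −9 where >9): 5 6 6 7 7 6 6 7 9 → sum 59
  kept as-is: 7 3 1 2 3 6 0 0 8 → sum 30
Total = 59 + 30 = 89.
Check digit = (10 − (89 mod 10)) mod 10 = 1.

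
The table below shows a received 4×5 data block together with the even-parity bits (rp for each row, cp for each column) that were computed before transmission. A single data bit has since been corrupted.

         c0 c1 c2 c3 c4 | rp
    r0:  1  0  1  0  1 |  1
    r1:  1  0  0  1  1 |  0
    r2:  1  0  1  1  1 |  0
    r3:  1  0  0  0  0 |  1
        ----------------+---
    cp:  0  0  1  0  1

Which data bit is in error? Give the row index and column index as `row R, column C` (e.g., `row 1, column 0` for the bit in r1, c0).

Recompute each row's even parity and compare to rp:
  r0: data parity 1, sent rp 1 → ok
  r1: data parity 1, sent rp 0 → mismatch
  r2: data parity 0, sent rp 0 → ok
  r3: data parity 1, sent rp 1 → ok
Recompute each column's even parity and compare to cp:
  c0: data parity 0, sent cp 0 → ok
  c1: data parity 0, sent cp 0 → ok
  c2: data parity 0, sent cp 1 → mismatch
  c3: data parity 0, sent cp 0 → ok
  c4: data parity 1, sent cp 1 → ok
Exactly one row (r1) and one column (c2) fail → the flipped bit is at their intersection.

row 1, column 2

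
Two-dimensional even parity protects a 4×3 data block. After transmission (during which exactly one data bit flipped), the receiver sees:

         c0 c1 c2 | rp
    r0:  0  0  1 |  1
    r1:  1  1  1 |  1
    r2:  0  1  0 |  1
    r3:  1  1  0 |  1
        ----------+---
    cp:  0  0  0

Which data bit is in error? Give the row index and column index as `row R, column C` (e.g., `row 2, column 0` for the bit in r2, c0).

row 3, column 1

Recompute each row's even parity and compare to rp:
  r0: data parity 1, sent rp 1 → ok
  r1: data parity 1, sent rp 1 → ok
  r2: data parity 1, sent rp 1 → ok
  r3: data parity 0, sent rp 1 → mismatch
Recompute each column's even parity and compare to cp:
  c0: data parity 0, sent cp 0 → ok
  c1: data parity 1, sent cp 0 → mismatch
  c2: data parity 0, sent cp 0 → ok
Exactly one row (r3) and one column (c1) fail → the flipped bit is at their intersection.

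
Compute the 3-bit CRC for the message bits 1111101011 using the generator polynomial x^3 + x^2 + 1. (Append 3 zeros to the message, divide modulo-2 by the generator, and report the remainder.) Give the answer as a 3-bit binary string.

Append 3 zeros: 1111101011000. Divide by 1101 (XOR where the leading bit is 1):
  pos 0: 1111 XOR 1101 = 0010
  pos 2: 1010 XOR 1101 = 0111
  pos 3: 1111 XOR 1101 = 0010
  pos 5: 1001 XOR 1101 = 0100
  pos 6: 1001 XOR 1101 = 0100
  pos 7: 1000 XOR 1101 = 0101
  pos 8: 1010 XOR 1101 = 0111
  pos 9: 1110 XOR 1101 = 0011
Remainder (last 3 bits) = 011. This is the CRC / FCS.

011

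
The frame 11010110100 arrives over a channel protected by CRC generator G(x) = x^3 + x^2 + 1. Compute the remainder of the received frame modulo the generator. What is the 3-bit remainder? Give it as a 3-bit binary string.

000

Modulo-2 division of 11010110100 by 1101:
  pos 0: 1101 XOR 1101 = 0000
  pos 5: 1101 XOR 1101 = 0000
Remainder = 000 (zero — the frame passes the CRC check).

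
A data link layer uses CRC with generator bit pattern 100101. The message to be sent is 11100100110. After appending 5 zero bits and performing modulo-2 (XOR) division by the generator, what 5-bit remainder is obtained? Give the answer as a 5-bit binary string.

10001

Append 5 zeros: 1110010011000000. Divide by 100101 (XOR where the leading bit is 1):
  pos 0: 111001 XOR 100101 = 011100
  pos 1: 111000 XOR 100101 = 011101
  pos 2: 111010 XOR 100101 = 011111
  pos 3: 111111 XOR 100101 = 011010
  pos 4: 110101 XOR 100101 = 010000
  pos 5: 100000 XOR 100101 = 000101
  pos 8: 101000 XOR 100101 = 001101
  pos 10: 110100 XOR 100101 = 010001
Remainder (last 5 bits) = 10001. This is the CRC / FCS.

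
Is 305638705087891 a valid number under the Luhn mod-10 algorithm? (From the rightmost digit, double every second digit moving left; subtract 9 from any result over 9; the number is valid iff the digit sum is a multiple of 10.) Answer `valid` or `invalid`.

invalid

From the right, keep odd positions and double even positions (subtract 9 from any doubled value over 9):
  doubled (positions 2,4,...): 9 5 0 0 7 3 0 → sum 24
  kept (positions 1,3,...): 1 8 8 5 7 3 5 3 → sum 40
Total = 64.
64 mod 10 = 4, so the number is invalid.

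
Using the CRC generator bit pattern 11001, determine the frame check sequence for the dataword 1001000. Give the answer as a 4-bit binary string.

1101

Append 4 zeros: 10010000000. Divide by 11001 (XOR where the leading bit is 1):
  pos 0: 10010 XOR 11001 = 01011
  pos 1: 10110 XOR 11001 = 01111
  pos 2: 11110 XOR 11001 = 00111
  pos 4: 11100 XOR 11001 = 00101
  pos 6: 10100 XOR 11001 = 01101
Remainder (last 4 bits) = 1101. This is the CRC / FCS.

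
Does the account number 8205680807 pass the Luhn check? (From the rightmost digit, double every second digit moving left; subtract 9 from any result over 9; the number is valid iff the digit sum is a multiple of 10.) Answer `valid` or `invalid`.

From the right, keep odd positions and double even positions (subtract 9 from any doubled value over 9):
  doubled (positions 2,4,...): 0 0 3 0 7 → sum 10
  kept (positions 1,3,...): 7 8 8 5 2 → sum 30
Total = 40.
40 mod 10 = 0, so the number is valid.

valid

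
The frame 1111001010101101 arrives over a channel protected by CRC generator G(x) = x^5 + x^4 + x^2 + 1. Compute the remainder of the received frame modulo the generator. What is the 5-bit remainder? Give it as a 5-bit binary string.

00000

Modulo-2 division of 1111001010101101 by 110101:
  pos 0: 111100 XOR 110101 = 001001
  pos 2: 100110 XOR 110101 = 010011
  pos 3: 100111 XOR 110101 = 010010
  pos 4: 100100 XOR 110101 = 010001
  pos 5: 100011 XOR 110101 = 010110
  pos 6: 101100 XOR 110101 = 011001
  pos 7: 110011 XOR 110101 = 000110
  pos 10: 110101 XOR 110101 = 000000
Remainder = 00000 (zero — the frame passes the CRC check).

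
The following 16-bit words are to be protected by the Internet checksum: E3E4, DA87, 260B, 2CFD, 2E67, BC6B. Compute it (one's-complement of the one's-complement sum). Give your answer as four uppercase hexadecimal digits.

03B8

One's-complement addition (fold any carry out of bit 15 back into bit 0):
  0xE3E4 + 0xDA87 = 0x1BE6B → wrap carry → 0xBE6C
  0xBE6C + 0x260B = 0x0E477
  0xE477 + 0x2CFD = 0x11174 → wrap carry → 0x1175
  0x1175 + 0x2E67 = 0x03FDC
  0x3FDC + 0xBC6B = 0x0FC47
One's-complement sum = 0xFC47.
Checksum = ~0xFC47 & 0xFFFF = 0x03B8.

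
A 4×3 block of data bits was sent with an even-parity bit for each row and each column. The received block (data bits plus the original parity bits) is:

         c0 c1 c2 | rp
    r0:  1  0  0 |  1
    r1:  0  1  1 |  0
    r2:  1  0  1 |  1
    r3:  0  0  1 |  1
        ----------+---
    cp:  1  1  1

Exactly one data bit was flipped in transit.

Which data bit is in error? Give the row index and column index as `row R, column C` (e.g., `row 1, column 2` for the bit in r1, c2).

row 2, column 0

Recompute each row's even parity and compare to rp:
  r0: data parity 1, sent rp 1 → ok
  r1: data parity 0, sent rp 0 → ok
  r2: data parity 0, sent rp 1 → mismatch
  r3: data parity 1, sent rp 1 → ok
Recompute each column's even parity and compare to cp:
  c0: data parity 0, sent cp 1 → mismatch
  c1: data parity 1, sent cp 1 → ok
  c2: data parity 1, sent cp 1 → ok
Exactly one row (r2) and one column (c0) fail → the flipped bit is at their intersection.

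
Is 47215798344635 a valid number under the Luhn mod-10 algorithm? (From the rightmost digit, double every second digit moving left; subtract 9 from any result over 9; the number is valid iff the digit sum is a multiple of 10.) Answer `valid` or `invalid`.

valid

From the right, keep odd positions and double even positions (subtract 9 from any doubled value over 9):
  doubled (positions 2,4,...): 6 8 6 9 1 4 8 → sum 42
  kept (positions 1,3,...): 5 6 4 8 7 1 7 → sum 38
Total = 80.
80 mod 10 = 0, so the number is valid.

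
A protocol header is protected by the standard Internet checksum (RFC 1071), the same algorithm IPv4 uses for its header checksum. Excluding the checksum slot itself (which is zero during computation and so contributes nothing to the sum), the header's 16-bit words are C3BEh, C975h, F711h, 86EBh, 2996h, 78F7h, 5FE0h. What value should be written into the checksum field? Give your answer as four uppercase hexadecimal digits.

One's-complement addition (fold any carry out of bit 15 back into bit 0):
  0xC3BE + 0xC975 = 0x18D33 → wrap carry → 0x8D34
  0x8D34 + 0xF711 = 0x18445 → wrap carry → 0x8446
  0x8446 + 0x86EB = 0x10B31 → wrap carry → 0x0B32
  0x0B32 + 0x2996 = 0x034C8
  0x34C8 + 0x78F7 = 0x0ADBF
  0xADBF + 0x5FE0 = 0x10D9F → wrap carry → 0x0DA0
One's-complement sum = 0x0DA0.
Checksum = ~0x0DA0 & 0xFFFF = 0xF25F.

F25F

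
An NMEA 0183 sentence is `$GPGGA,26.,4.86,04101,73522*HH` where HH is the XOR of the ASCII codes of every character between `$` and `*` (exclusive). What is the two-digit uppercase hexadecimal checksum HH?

XOR the ASCII codes of the payload characters:
  'G' = 0x47 → acc = 0x47
  'P' = 0x50 → acc = 0x17
  'G' = 0x47 → acc = 0x50
  'G' = 0x47 → acc = 0x17
  'A' = 0x41 → acc = 0x56
  ',' = 0x2C → acc = 0x7A
  '2' = 0x32 → acc = 0x48
  '6' = 0x36 → acc = 0x7E
  '.' = 0x2E → acc = 0x50
  ',' = 0x2C → acc = 0x7C
  '4' = 0x34 → acc = 0x48
  '.' = 0x2E → acc = 0x66
  '8' = 0x38 → acc = 0x5E
  '6' = 0x36 → acc = 0x68
  ',' = 0x2C → acc = 0x44
  '0' = 0x30 → acc = 0x74
  '4' = 0x34 → acc = 0x40
  '1' = 0x31 → acc = 0x71
  '0' = 0x30 → acc = 0x41
  '1' = 0x31 → acc = 0x70
  ',' = 0x2C → acc = 0x5C
  '7' = 0x37 → acc = 0x6B
  '3' = 0x33 → acc = 0x58
  '5' = 0x35 → acc = 0x6D
  '2' = 0x32 → acc = 0x5F
  '2' = 0x32 → acc = 0x6D
Checksum = 0x6D.

6D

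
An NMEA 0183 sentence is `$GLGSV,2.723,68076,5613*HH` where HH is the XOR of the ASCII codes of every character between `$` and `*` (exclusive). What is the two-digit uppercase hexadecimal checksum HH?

71

XOR the ASCII codes of the payload characters:
  'G' = 0x47 → acc = 0x47
  'L' = 0x4C → acc = 0x0B
  'G' = 0x47 → acc = 0x4C
  'S' = 0x53 → acc = 0x1F
  'V' = 0x56 → acc = 0x49
  ',' = 0x2C → acc = 0x65
  '2' = 0x32 → acc = 0x57
  '.' = 0x2E → acc = 0x79
  '7' = 0x37 → acc = 0x4E
  '2' = 0x32 → acc = 0x7C
  '3' = 0x33 → acc = 0x4F
  ',' = 0x2C → acc = 0x63
  '6' = 0x36 → acc = 0x55
  '8' = 0x38 → acc = 0x6D
  '0' = 0x30 → acc = 0x5D
  '7' = 0x37 → acc = 0x6A
  '6' = 0x36 → acc = 0x5C
  ',' = 0x2C → acc = 0x70
  '5' = 0x35 → acc = 0x45
  '6' = 0x36 → acc = 0x73
  '1' = 0x31 → acc = 0x42
  '3' = 0x33 → acc = 0x71
Checksum = 0x71.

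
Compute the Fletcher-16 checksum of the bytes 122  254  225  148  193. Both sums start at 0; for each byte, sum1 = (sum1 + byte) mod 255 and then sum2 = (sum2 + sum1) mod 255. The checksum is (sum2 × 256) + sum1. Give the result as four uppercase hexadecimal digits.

Running sums (mod 255):
  after byte 0 (122): sum1=122, sum2=122
  after byte 1 (254): sum1=121, sum2=243
  after byte 2 (225): sum1=91, sum2=79
  after byte 3 (148): sum1=239, sum2=63
  after byte 4 (193): sum1=177, sum2=240
Checksum = sum2·256 + sum1 = 240·256 + 177 = 61617 = 0xF0B1.

F0B1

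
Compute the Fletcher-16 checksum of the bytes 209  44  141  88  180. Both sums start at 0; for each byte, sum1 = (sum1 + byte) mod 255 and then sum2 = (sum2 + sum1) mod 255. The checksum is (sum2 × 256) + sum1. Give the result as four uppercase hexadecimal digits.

D798

Running sums (mod 255):
  after byte 0 (209): sum1=209, sum2=209
  after byte 1 (44): sum1=253, sum2=207
  after byte 2 (141): sum1=139, sum2=91
  after byte 3 (88): sum1=227, sum2=63
  after byte 4 (180): sum1=152, sum2=215
Checksum = sum2·256 + sum1 = 215·256 + 152 = 55192 = 0xD798.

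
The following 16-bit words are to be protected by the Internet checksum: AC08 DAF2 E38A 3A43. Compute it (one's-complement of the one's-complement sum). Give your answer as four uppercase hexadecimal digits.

One's-complement addition (fold any carry out of bit 15 back into bit 0):
  0xAC08 + 0xDAF2 = 0x186FA → wrap carry → 0x86FB
  0x86FB + 0xE38A = 0x16A85 → wrap carry → 0x6A86
  0x6A86 + 0x3A43 = 0x0A4C9
One's-complement sum = 0xA4C9.
Checksum = ~0xA4C9 & 0xFFFF = 0x5B36.

5B36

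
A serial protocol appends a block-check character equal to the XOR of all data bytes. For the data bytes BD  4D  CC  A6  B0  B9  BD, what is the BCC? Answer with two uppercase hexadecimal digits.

XOR the bytes together:
  start with 0xBD
  0xBD ⊕ 0x4D = 0xF0
  0xF0 ⊕ 0xCC = 0x3C
  0x3C ⊕ 0xA6 = 0x9A
  0x9A ⊕ 0xB0 = 0x2A
  0x2A ⊕ 0xB9 = 0x93
  0x93 ⊕ 0xBD = 0x2E

2E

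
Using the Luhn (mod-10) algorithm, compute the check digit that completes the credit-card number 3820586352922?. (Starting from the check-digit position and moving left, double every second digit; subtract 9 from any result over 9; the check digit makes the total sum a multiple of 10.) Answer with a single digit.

9

Partial digits right→left: 2 2 9 2 5 3 6 8 5 0 2 8 3
Double every second digit counting from the check-digit position (so the 1st, 3rd, 5th, ... of the partial from the right).
  doubled (with −9 where >9): 4 9 1 3 1 4 6 → sum 28
  kept as-is: 2 2 3 8 0 8 → sum 23
Total = 28 + 23 = 51.
Check digit = (10 − (51 mod 10)) mod 10 = 9.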